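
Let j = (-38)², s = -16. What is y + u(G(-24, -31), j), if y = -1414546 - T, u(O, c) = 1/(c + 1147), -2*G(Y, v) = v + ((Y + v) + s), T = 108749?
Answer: -3946857344/2591 ≈ -1.5233e+6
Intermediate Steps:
j = 1444
G(Y, v) = 8 - v - Y/2 (G(Y, v) = -(v + ((Y + v) - 16))/2 = -(v + (-16 + Y + v))/2 = -(-16 + Y + 2*v)/2 = 8 - v - Y/2)
u(O, c) = 1/(1147 + c)
y = -1523295 (y = -1414546 - 1*108749 = -1414546 - 108749 = -1523295)
y + u(G(-24, -31), j) = -1523295 + 1/(1147 + 1444) = -1523295 + 1/2591 = -3946857344/2591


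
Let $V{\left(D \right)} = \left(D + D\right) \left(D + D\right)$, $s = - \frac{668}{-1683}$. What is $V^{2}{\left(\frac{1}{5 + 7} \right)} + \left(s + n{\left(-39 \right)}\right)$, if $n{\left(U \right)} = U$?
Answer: $- \frac{9355349}{242352} \approx -38.602$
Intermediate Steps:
$s = \frac{668}{1683}$ ($s = \left(-668\right) \left(- \frac{1}{1683}\right) = \frac{668}{1683} \approx 0.39691$)
$V{\left(D \right)} = 4 D^{2}$ ($V{\left(D \right)} = 2 D 2 D = 4 D^{2}$)
$V^{2}{\left(\frac{1}{5 + 7} \right)} + \left(s + n{\left(-39 \right)}\right) = \left(4 \left(\frac{1}{5 + 7}\right)^{2}\right)^{2} + \left(\frac{668}{1683} - 39\right) = \left(4 \left(\frac{1}{12}\right)^{2}\right)^{2} - \frac{64969}{1683} = \left(\frac{4}{144}\right)^{2} - \frac{64969}{1683} = \left(4 \cdot \frac{1}{144}\right)^{2} - \frac{64969}{1683} = \left(\frac{1}{36}\right)^{2} - \frac{64969}{1683} = \frac{1}{1296} - \frac{64969}{1683} = - \frac{9355349}{242352}$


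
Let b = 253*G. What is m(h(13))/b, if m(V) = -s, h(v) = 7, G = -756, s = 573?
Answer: 191/63756 ≈ 0.0029958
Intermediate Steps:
m(V) = -573 (m(V) = -1*573 = -573)
b = -191268 (b = 253*(-756) = -191268)
m(h(13))/b = -573/(-191268) = -573*(-1/191268) = 191/63756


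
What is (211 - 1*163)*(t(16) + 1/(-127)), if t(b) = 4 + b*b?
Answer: 1584912/127 ≈ 12480.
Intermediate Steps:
t(b) = 4 + b²
(211 - 1*163)*(t(16) + 1/(-127)) = (211 - 1*163)*((4 + 16²) + 1/(-127)) = (211 - 163)*((4 + 256) - 1/127) = 48*(260 - 1/127) = 48*(33019/127) = 1584912/127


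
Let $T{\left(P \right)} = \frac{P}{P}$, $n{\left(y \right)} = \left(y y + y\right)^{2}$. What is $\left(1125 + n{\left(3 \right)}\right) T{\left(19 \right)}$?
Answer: $1269$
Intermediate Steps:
$n{\left(y \right)} = \left(y + y^{2}\right)^{2}$ ($n{\left(y \right)} = \left(y^{2} + y\right)^{2} = \left(y + y^{2}\right)^{2}$)
$T{\left(P \right)} = 1$
$\left(1125 + n{\left(3 \right)}\right) T{\left(19 \right)} = \left(1125 + 3^{2} \left(1 + 3\right)^{2}\right) 1 = \left(1125 + 9 \cdot 4^{2}\right) 1 = \left(1125 + 9 \cdot 16\right) 1 = \left(1125 + 144\right) 1 = 1269 \cdot 1 = 1269$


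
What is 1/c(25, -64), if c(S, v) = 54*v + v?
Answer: -1/3520 ≈ -0.00028409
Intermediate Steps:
c(S, v) = 55*v
1/c(25, -64) = 1/(55*(-64)) = 1/(-3520) = -1/3520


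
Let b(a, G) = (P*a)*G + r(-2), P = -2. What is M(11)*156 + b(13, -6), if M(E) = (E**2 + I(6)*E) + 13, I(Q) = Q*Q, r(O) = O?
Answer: 82834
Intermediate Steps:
I(Q) = Q**2
b(a, G) = -2 - 2*G*a (b(a, G) = (-2*a)*G - 2 = -2*G*a - 2 = -2 - 2*G*a)
M(E) = 13 + E**2 + 36*E (M(E) = (E**2 + 6**2*E) + 13 = (E**2 + 36*E) + 13 = 13 + E**2 + 36*E)
M(11)*156 + b(13, -6) = (13 + 11**2 + 36*11)*156 + (-2 - 2*(-6)*13) = (13 + 121 + 396)*156 + (-2 + 156) = 530*156 + 154 = 82680 + 154 = 82834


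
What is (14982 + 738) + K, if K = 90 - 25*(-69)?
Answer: 17535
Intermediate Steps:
K = 1815 (K = 90 + 1725 = 1815)
(14982 + 738) + K = (14982 + 738) + 1815 = 15720 + 1815 = 17535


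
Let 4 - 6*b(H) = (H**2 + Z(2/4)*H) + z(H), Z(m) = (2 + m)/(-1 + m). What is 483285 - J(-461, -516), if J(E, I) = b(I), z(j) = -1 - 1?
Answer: 528090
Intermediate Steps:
z(j) = -2
Z(m) = (2 + m)/(-1 + m)
b(H) = 1 - H**2/6 + 5*H/6 (b(H) = 2/3 - ((H**2 + ((2 + 2/4)/(-1 + 2/4))*H) - 2)/6 = 2/3 - ((H**2 + ((2 + 2*(1/4))/(-1 + 2*(1/4)))*H) - 2)/6 = 2/3 - ((H**2 + ((2 + 1/2)/(-1 + 1/2))*H) - 2)/6 = 2/3 - ((H**2 + ((5/2)/(-1/2))*H) - 2)/6 = 2/3 - ((H**2 + (-2*5/2)*H) - 2)/6 = 2/3 - ((H**2 - 5*H) - 2)/6 = 2/3 - (-2 + H**2 - 5*H)/6 = 2/3 + (1/3 - H**2/6 + 5*H/6) = 1 - H**2/6 + 5*H/6)
J(E, I) = 1 - I**2/6 + 5*I/6
483285 - J(-461, -516) = 483285 - (1 - 1/6*(-516)**2 + (5/6)*(-516)) = 483285 - (1 - 1/6*266256 - 430) = 483285 - (1 - 44376 - 430) = 483285 - 1*(-44805) = 483285 + 44805 = 528090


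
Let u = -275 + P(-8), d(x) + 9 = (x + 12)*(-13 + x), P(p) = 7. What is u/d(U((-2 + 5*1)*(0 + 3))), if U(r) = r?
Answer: 268/93 ≈ 2.8817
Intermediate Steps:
d(x) = -9 + (-13 + x)*(12 + x) (d(x) = -9 + (x + 12)*(-13 + x) = -9 + (12 + x)*(-13 + x) = -9 + (-13 + x)*(12 + x))
u = -268 (u = -275 + 7 = -268)
u/d(U((-2 + 5*1)*(0 + 3))) = -268/(-165 + ((-2 + 5*1)*(0 + 3))² - (-2 + 5*1)*(0 + 3)) = -268/(-165 + ((-2 + 5)*3)² - (-2 + 5)*3) = -268/(-165 + (3*3)² - 3*3) = -268/(-165 + 9² - 1*9) = -268/(-165 + 81 - 9) = -268/(-93) = -268*(-1/93) = 268/93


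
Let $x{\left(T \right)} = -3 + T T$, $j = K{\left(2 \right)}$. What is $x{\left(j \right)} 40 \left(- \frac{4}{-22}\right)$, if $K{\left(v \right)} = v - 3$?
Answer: $- \frac{160}{11} \approx -14.545$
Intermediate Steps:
$K{\left(v \right)} = -3 + v$
$j = -1$ ($j = -3 + 2 = -1$)
$x{\left(T \right)} = -3 + T^{2}$
$x{\left(j \right)} 40 \left(- \frac{4}{-22}\right) = \left(-3 + \left(-1\right)^{2}\right) 40 \left(- \frac{4}{-22}\right) = \left(-3 + 1\right) 40 \left(\left(-4\right) \left(- \frac{1}{22}\right)\right) = \left(-2\right) 40 \cdot \frac{2}{11} = \left(-80\right) \frac{2}{11} = - \frac{160}{11}$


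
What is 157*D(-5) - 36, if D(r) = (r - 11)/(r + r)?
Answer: 1076/5 ≈ 215.20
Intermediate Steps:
D(r) = (-11 + r)/(2*r) (D(r) = (-11 + r)/((2*r)) = (-11 + r)*(1/(2*r)) = (-11 + r)/(2*r))
157*D(-5) - 36 = 157*((1/2)*(-11 - 5)/(-5)) - 36 = 157*((1/2)*(-1/5)*(-16)) - 36 = 157*(8/5) - 36 = 1256/5 - 36 = 1076/5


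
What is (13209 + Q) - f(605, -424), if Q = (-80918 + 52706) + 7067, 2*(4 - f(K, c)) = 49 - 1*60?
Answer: -15891/2 ≈ -7945.5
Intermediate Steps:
f(K, c) = 19/2 (f(K, c) = 4 - (49 - 1*60)/2 = 4 - (49 - 60)/2 = 4 - ½*(-11) = 4 + 11/2 = 19/2)
Q = -21145 (Q = -28212 + 7067 = -21145)
(13209 + Q) - f(605, -424) = (13209 - 21145) - 1*19/2 = -7936 - 19/2 = -15891/2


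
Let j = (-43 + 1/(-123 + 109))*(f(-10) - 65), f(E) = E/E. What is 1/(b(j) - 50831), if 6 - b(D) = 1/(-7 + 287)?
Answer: -280/14231001 ≈ -1.9675e-5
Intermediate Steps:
f(E) = 1
j = 19296/7 (j = (-43 + 1/(-123 + 109))*(1 - 65) = (-43 + 1/(-14))*(-64) = (-43 - 1/14)*(-64) = -603/14*(-64) = 19296/7 ≈ 2756.6)
b(D) = 1679/280 (b(D) = 6 - 1/(-7 + 287) = 6 - 1/280 = 1679/280)
1/(b(j) - 50831) = 1/(1679/280 - 50831) = 1/(-14231001/280) = -280/14231001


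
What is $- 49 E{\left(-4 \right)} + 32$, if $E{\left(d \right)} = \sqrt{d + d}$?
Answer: $32 - 98 i \sqrt{2} \approx 32.0 - 138.59 i$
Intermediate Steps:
$E{\left(d \right)} = \sqrt{2} \sqrt{d}$ ($E{\left(d \right)} = \sqrt{2 d} = \sqrt{2} \sqrt{d}$)
$- 49 E{\left(-4 \right)} + 32 = - 49 \sqrt{2} \sqrt{-4} + 32 = - 49 \sqrt{2} \cdot 2 i + 32 = - 49 \cdot 2 i \sqrt{2} + 32 = - 98 i \sqrt{2} + 32 = 32 - 98 i \sqrt{2}$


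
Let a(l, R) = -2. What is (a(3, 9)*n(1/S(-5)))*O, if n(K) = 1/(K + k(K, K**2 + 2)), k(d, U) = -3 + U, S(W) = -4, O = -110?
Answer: -3520/19 ≈ -185.26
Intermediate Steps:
n(K) = 1/(-1 + K + K**2) (n(K) = 1/(K + (-3 + (K**2 + 2))) = 1/(K + (-3 + (2 + K**2))) = 1/(K + (-1 + K**2)) = 1/(-1 + K + K**2))
(a(3, 9)*n(1/S(-5)))*O = -2/(-1 + 1/(-4) + (1/(-4))**2)*(-110) = -2/(-1 - 1/4 + (-1/4)**2)*(-110) = -2/(-1 - 1/4 + 1/16)*(-110) = -2/(-19/16)*(-110) = -2*(-16/19)*(-110) = (32/19)*(-110) = -3520/19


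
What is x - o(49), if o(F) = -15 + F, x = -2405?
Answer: -2439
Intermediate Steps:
x - o(49) = -2405 - (-15 + 49) = -2405 - 1*34 = -2405 - 34 = -2439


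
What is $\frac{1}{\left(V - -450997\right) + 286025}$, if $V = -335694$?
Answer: $\frac{1}{401328} \approx 2.4917 \cdot 10^{-6}$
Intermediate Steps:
$\frac{1}{\left(V - -450997\right) + 286025} = \frac{1}{\left(-335694 - -450997\right) + 286025} = \frac{1}{\left(-335694 + 450997\right) + 286025} = \frac{1}{115303 + 286025} = \frac{1}{401328}$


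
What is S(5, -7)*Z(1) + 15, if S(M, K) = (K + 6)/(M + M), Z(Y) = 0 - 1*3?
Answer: 153/10 ≈ 15.300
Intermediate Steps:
Z(Y) = -3 (Z(Y) = 0 - 3 = -3)
S(M, K) = (6 + K)/(2*M) (S(M, K) = (6 + K)/((2*M)) = (6 + K)*(1/(2*M)) = (6 + K)/(2*M))
S(5, -7)*Z(1) + 15 = ((1/2)*(6 - 7)/5)*(-3) + 15 = ((1/2)*(1/5)*(-1))*(-3) + 15 = -1/10*(-3) + 15 = 3/10 + 15 = 153/10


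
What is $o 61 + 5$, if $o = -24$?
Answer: $-1459$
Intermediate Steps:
$o 61 + 5 = \left(-24\right) 61 + 5 = -1464 + 5 = -1459$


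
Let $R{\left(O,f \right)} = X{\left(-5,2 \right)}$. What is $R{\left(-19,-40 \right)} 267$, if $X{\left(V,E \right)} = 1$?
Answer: $267$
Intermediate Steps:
$R{\left(O,f \right)} = 1$
$R{\left(-19,-40 \right)} 267 = 1 \cdot 267 = 267$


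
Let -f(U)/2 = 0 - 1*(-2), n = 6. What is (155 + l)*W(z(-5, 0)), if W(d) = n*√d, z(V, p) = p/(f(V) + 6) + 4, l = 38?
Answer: 2316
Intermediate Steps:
f(U) = -4 (f(U) = -2*(0 - 1*(-2)) = -2*(0 + 2) = -2*2 = -4)
z(V, p) = 4 + p/2 (z(V, p) = p/(-4 + 6) + 4 = p/2 + 4 = 4 + p/2)
W(d) = 6*√d
(155 + l)*W(z(-5, 0)) = (155 + 38)*(6*√(4 + (½)*0)) = 193*(6*√(4 + 0)) = 193*(6*√4) = 193*(6*2) = 193*12 = 2316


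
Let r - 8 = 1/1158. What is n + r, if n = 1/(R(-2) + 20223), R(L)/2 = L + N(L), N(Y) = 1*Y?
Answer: 187293133/23408970 ≈ 8.0009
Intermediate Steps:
N(Y) = Y
r = 9265/1158 (r = 8 + 1/1158 = 9265/1158 ≈ 8.0009)
R(L) = 4*L (R(L) = 2*(L + L) = 2*(2*L) = 4*L)
n = 1/20215 (n = 1/(4*(-2) + 20223) = 1/(-8 + 20223) = 1/20215 ≈ 4.9468e-5)
n + r = 1/20215 + 9265/1158 = 187293133/23408970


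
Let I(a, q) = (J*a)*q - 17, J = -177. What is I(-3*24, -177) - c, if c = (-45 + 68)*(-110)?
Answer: -2253175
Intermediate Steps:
I(a, q) = -17 - 177*a*q (I(a, q) = (-177*a)*q - 17 = -177*a*q - 17 = -17 - 177*a*q)
c = -2530 (c = 23*(-110) = -2530)
I(-3*24, -177) - c = (-17 - 177*(-3*24)*(-177)) - 1*(-2530) = (-17 - 177*(-72)*(-177)) + 2530 = (-17 - 2255688) + 2530 = -2255705 + 2530 = -2253175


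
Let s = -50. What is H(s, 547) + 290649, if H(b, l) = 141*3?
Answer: 291072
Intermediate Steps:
H(b, l) = 423
H(s, 547) + 290649 = 423 + 290649 = 291072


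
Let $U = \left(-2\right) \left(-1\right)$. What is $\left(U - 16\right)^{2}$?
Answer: $196$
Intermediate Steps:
$U = 2$
$\left(U - 16\right)^{2} = \left(2 - 16\right)^{2} = \left(-14\right)^{2} = 196$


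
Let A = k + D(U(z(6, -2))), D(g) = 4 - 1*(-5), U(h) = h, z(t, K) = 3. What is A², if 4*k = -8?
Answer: 49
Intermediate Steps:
D(g) = 9 (D(g) = 4 + 5 = 9)
k = -2 (k = (¼)*(-8) = -2)
A = 7 (A = -2 + 9 = 7)
A² = 7² = 49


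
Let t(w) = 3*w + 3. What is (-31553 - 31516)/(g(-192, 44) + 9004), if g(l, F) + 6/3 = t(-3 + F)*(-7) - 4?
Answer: -63069/8116 ≈ -7.7709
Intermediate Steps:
t(w) = 3 + 3*w
g(l, F) = 36 - 21*F (g(l, F) = -2 + ((3 + 3*(-3 + F))*(-7) - 4) = -2 + ((3 + (-9 + 3*F))*(-7) - 4) = -2 + ((-6 + 3*F)*(-7) - 4) = -2 + ((42 - 21*F) - 4) = -2 + (38 - 21*F) = 36 - 21*F)
(-31553 - 31516)/(g(-192, 44) + 9004) = (-31553 - 31516)/((36 - 21*44) + 9004) = -63069/((36 - 924) + 9004) = -63069/(-888 + 9004) = -63069/8116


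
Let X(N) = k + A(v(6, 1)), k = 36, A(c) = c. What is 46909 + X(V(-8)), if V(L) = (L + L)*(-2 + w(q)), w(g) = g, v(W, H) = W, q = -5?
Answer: 46951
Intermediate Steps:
V(L) = -14*L (V(L) = (L + L)*(-2 - 5) = (2*L)*(-7) = -14*L)
X(N) = 42 (X(N) = 36 + 6 = 42)
46909 + X(V(-8)) = 46909 + 42 = 46951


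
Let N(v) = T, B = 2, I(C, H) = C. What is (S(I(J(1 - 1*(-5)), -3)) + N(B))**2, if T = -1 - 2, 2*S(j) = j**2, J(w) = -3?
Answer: 9/4 ≈ 2.2500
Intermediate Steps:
S(j) = j**2/2
T = -3
N(v) = -3
(S(I(J(1 - 1*(-5)), -3)) + N(B))**2 = ((1/2)*(-3)**2 - 3)**2 = ((1/2)*9 - 3)**2 = (9/2 - 3)**2 = (3/2)**2 = 9/4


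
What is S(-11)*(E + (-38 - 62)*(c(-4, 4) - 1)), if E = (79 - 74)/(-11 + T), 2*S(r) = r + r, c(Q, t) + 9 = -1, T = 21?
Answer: -24211/2 ≈ -12106.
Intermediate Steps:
c(Q, t) = -10 (c(Q, t) = -9 - 1 = -10)
S(r) = r (S(r) = (r + r)/2 = (2*r)/2 = r)
E = 1/2 (E = (79 - 74)/(-11 + 21) = 5/10 = 5*(1/10) = 1/2 ≈ 0.50000)
S(-11)*(E + (-38 - 62)*(c(-4, 4) - 1)) = -11*(1/2 + (-38 - 62)*(-10 - 1)) = -11*(1/2 - 100*(-11)) = -11*(1/2 + 1100) = -11*2201/2 = -24211/2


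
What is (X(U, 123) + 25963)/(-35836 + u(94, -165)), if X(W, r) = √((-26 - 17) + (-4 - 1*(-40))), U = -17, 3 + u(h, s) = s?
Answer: -25963/36004 - I*√7/36004 ≈ -0.72111 - 7.3485e-5*I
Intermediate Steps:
u(h, s) = -3 + s
X(W, r) = I*√7 (X(W, r) = √(-43 + (-4 + 40)) = √(-43 + 36) = √(-7) = I*√7)
(X(U, 123) + 25963)/(-35836 + u(94, -165)) = (I*√7 + 25963)/(-35836 + (-3 - 165)) = (25963 + I*√7)/(-35836 - 168) = (25963 + I*√7)/(-36004) = (25963 + I*√7)*(-1/36004) = -25963/36004 - I*√7/36004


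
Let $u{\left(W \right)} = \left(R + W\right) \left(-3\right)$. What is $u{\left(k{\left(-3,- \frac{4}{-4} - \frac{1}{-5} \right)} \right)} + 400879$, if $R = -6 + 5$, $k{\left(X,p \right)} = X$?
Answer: $400891$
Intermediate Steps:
$R = -1$
$u{\left(W \right)} = 3 - 3 W$ ($u{\left(W \right)} = \left(-1 + W\right) \left(-3\right) = 3 - 3 W$)
$u{\left(k{\left(-3,- \frac{4}{-4} - \frac{1}{-5} \right)} \right)} + 400879 = \left(3 - -9\right) + 400879 = \left(3 + 9\right) + 400879 = 12 + 400879 = 400891$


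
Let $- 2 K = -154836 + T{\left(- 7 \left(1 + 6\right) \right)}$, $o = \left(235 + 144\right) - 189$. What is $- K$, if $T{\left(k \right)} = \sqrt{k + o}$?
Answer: $-77418 + \frac{\sqrt{141}}{2} \approx -77412.0$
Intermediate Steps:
$o = 190$ ($o = 379 - 189 = 190$)
$T{\left(k \right)} = \sqrt{190 + k}$ ($T{\left(k \right)} = \sqrt{k + 190} = \sqrt{190 + k}$)
$K = 77418 - \frac{\sqrt{141}}{2}$ ($K = - \frac{-154836 + \sqrt{190 - 7 \left(1 + 6\right)}}{2} = - \frac{-154836 + \sqrt{190 - 49}}{2} = - \frac{-154836 + \sqrt{141}}{2} = 77418 - \frac{\sqrt{141}}{2} \approx 77412.0$)
$- K = - (77418 - \frac{\sqrt{141}}{2}) = -77418 + \frac{\sqrt{141}}{2}$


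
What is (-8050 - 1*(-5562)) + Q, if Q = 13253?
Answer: 10765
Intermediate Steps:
(-8050 - 1*(-5562)) + Q = (-8050 - 1*(-5562)) + 13253 = (-8050 + 5562) + 13253 = -2488 + 13253 = 10765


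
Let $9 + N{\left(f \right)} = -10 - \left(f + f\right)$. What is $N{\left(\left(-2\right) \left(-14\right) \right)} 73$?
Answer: $-5475$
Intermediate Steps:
$N{\left(f \right)} = -19 - 2 f$ ($N{\left(f \right)} = -9 - \left(10 + 2 f\right) = -19 - 2 f$)
$N{\left(\left(-2\right) \left(-14\right) \right)} 73 = \left(-19 - 2 \left(\left(-2\right) \left(-14\right)\right)\right) 73 = \left(-19 - 56\right) 73 = \left(-75\right) 73 = -5475$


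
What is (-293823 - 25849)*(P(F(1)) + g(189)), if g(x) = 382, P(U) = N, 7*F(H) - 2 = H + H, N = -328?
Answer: -17262288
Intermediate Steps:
F(H) = 2/7 + 2*H/7 (F(H) = 2/7 + (H + H)/7 = 2/7 + (2*H)/7 = 2/7 + 2*H/7)
P(U) = -328
(-293823 - 25849)*(P(F(1)) + g(189)) = (-293823 - 25849)*(-328 + 382) = -319672*54 = -17262288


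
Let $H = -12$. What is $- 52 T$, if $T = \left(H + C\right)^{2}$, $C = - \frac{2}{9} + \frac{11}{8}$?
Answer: $- \frac{7929493}{1296} \approx -6118.4$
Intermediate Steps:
$C = \frac{83}{72}$ ($C = \left(-2\right) \frac{1}{9} + 11 \cdot \frac{1}{8} = - \frac{2}{9} + \frac{11}{8} = \frac{83}{72} \approx 1.1528$)
$T = \frac{609961}{5184}$ ($T = \left(-12 + \frac{83}{72}\right)^{2} = \left(- \frac{781}{72}\right)^{2} = \frac{609961}{5184} \approx 117.66$)
$- 52 T = \left(-52\right) \frac{609961}{5184} = - \frac{7929493}{1296}$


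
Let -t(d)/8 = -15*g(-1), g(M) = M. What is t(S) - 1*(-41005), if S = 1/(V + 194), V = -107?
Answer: 40885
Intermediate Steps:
S = 1/87 (S = 1/(-107 + 194) = 1/87 ≈ 0.011494)
t(d) = -120 (t(d) = -(-120)*(-1) = -8*15 = -120)
t(S) - 1*(-41005) = -120 - 1*(-41005) = -120 + 41005 = 40885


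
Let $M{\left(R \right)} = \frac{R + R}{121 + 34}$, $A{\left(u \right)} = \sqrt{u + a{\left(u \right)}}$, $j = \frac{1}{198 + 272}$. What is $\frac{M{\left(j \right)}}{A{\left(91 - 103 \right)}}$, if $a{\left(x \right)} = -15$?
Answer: $- \frac{i \sqrt{3}}{327825} \approx - 5.2835 \cdot 10^{-6} i$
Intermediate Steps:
$j = \frac{1}{470} \approx 0.0021277$
$A{\left(u \right)} = \sqrt{-15 + u}$ ($A{\left(u \right)} = \sqrt{u - 15} = \sqrt{-15 + u}$)
$M{\left(R \right)} = \frac{2 R}{155}$
$\frac{M{\left(j \right)}}{A{\left(91 - 103 \right)}} = \frac{\frac{2}{155} \cdot \frac{1}{470}}{\sqrt{-15 + \left(91 - 103\right)}} = \frac{1}{36425 \sqrt{-15 + \left(91 - 103\right)}} = \frac{1}{36425 \sqrt{-15 - 12}} = \frac{1}{36425 \sqrt{-27}} = \frac{1}{36425 \cdot 3 i \sqrt{3}} = \frac{\left(- \frac{1}{9}\right) i \sqrt{3}}{36425} = - \frac{i \sqrt{3}}{327825}$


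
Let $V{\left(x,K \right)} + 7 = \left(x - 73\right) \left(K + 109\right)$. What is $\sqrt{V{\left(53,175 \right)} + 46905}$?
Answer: $\sqrt{41218} \approx 203.02$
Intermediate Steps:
$V{\left(x,K \right)} = -7 + \left(-73 + x\right) \left(109 + K\right)$ ($V{\left(x,K \right)} = -7 + \left(x - 73\right) \left(K + 109\right) = -7 + \left(-73 + x\right) \left(109 + K\right)$)
$\sqrt{V{\left(53,175 \right)} + 46905} = \sqrt{\left(-7964 - 12775 + 109 \cdot 53 + 175 \cdot 53\right) + 46905} = \sqrt{\left(-7964 - 12775 + 5777 + 9275\right) + 46905} = \sqrt{-5687 + 46905} = \sqrt{41218}$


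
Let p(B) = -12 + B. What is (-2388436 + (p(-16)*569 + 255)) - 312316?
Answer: -2716429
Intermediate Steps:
(-2388436 + (p(-16)*569 + 255)) - 312316 = (-2388436 + ((-12 - 16)*569 + 255)) - 312316 = (-2388436 + (-28*569 + 255)) - 312316 = (-2388436 + (-15932 + 255)) - 312316 = (-2388436 - 15677) - 312316 = -2404113 - 312316 = -2716429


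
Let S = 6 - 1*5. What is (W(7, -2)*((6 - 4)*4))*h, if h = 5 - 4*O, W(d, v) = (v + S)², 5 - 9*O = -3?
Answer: 104/9 ≈ 11.556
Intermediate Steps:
O = 8/9 (O = 5/9 - ⅑*(-3) = 5/9 + ⅓ = 8/9 ≈ 0.88889)
S = 1 (S = 6 - 5 = 1)
W(d, v) = (1 + v)² (W(d, v) = (v + 1)² = (1 + v)²)
h = 13/9 (h = 5 - 4*8/9 = 5 - 32/9 = 13/9 ≈ 1.4444)
(W(7, -2)*((6 - 4)*4))*h = ((1 - 2)²*((6 - 4)*4))*(13/9) = ((-1)²*(2*4))*(13/9) = (1*8)*(13/9) = 8*(13/9) = 104/9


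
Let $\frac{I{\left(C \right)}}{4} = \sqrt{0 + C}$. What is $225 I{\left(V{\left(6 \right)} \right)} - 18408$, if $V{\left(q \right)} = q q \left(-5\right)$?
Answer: $-18408 + 5400 i \sqrt{5} \approx -18408.0 + 12075.0 i$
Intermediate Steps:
$V{\left(q \right)} = - 5 q^{2}$ ($V{\left(q \right)} = q^{2} \left(-5\right) = - 5 q^{2}$)
$I{\left(C \right)} = 4 \sqrt{C}$ ($I{\left(C \right)} = 4 \sqrt{0 + C} = 4 \sqrt{C}$)
$225 I{\left(V{\left(6 \right)} \right)} - 18408 = 225 \cdot 4 \sqrt{- 5 \cdot 6^{2}} - 18408 = 225 \cdot 4 \sqrt{\left(-5\right) 36} - 18408 = 225 \cdot 4 \sqrt{-180} - 18408 = 225 \cdot 4 \cdot 6 i \sqrt{5} - 18408 = 225 \cdot 24 i \sqrt{5} - 18408 = 5400 i \sqrt{5} - 18408 = -18408 + 5400 i \sqrt{5}$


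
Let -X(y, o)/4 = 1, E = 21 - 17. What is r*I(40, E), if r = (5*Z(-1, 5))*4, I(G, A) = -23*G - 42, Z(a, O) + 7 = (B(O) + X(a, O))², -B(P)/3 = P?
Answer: -6810960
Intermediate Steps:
E = 4
B(P) = -3*P
X(y, o) = -4 (X(y, o) = -4*1 = -4)
Z(a, O) = -7 + (-4 - 3*O)² (Z(a, O) = -7 + (-3*O - 4)² = -7 + (-4 - 3*O)²)
I(G, A) = -42 - 23*G
r = 7080 (r = (5*(-7 + (4 + 3*5)²))*4 = (5*(-7 + (4 + 15)²))*4 = (5*(-7 + 19²))*4 = (5*(-7 + 361))*4 = (5*354)*4 = 1770*4 = 7080)
r*I(40, E) = 7080*(-42 - 23*40) = 7080*(-42 - 920) = 7080*(-962) = -6810960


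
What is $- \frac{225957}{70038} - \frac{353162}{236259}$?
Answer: $- \frac{2893301297}{612855846} \approx -4.721$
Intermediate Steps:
$- \frac{225957}{70038} - \frac{353162}{236259} = \left(-225957\right) \frac{1}{70038} - \frac{353162}{236259} = - \frac{75319}{23346} - \frac{353162}{236259} = - \frac{2893301297}{612855846}$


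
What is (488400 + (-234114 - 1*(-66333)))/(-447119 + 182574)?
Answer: -320619/264545 ≈ -1.2120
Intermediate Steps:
(488400 + (-234114 - 1*(-66333)))/(-447119 + 182574) = (488400 + (-234114 + 66333))/(-264545) = (488400 - 167781)*(-1/264545) = 320619*(-1/264545) = -320619/264545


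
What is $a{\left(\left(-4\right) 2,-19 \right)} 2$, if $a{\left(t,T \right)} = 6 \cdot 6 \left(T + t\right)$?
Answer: $-1944$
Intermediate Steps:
$a{\left(t,T \right)} = 36 T + 36 t$ ($a{\left(t,T \right)} = 36 \left(T + t\right) = 36 T + 36 t$)
$a{\left(\left(-4\right) 2,-19 \right)} 2 = \left(36 \left(-19\right) + 36 \left(\left(-4\right) 2\right)\right) 2 = \left(-684 + 36 \left(-8\right)\right) 2 = \left(-684 - 288\right) 2 = \left(-972\right) 2 = -1944$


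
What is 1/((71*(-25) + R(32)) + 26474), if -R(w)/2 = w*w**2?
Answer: -1/40837 ≈ -2.4488e-5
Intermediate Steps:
R(w) = -2*w**3 (R(w) = -2*w*w**2 = -2*w**3)
1/((71*(-25) + R(32)) + 26474) = 1/((71*(-25) - 2*32**3) + 26474) = 1/((-1775 - 2*32768) + 26474) = 1/((-1775 - 65536) + 26474) = 1/(-67311 + 26474) = 1/(-40837) = -1/40837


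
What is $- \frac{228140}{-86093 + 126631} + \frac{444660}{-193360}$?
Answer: $- \frac{1553469437}{195960692} \approx -7.9275$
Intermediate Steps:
$- \frac{228140}{-86093 + 126631} + \frac{444660}{-193360} = - \frac{228140}{40538} + 444660 \left(- \frac{1}{193360}\right) = \left(-228140\right) \frac{1}{40538} - \frac{22233}{9668} = - \frac{114070}{20269} - \frac{22233}{9668} = - \frac{1553469437}{195960692}$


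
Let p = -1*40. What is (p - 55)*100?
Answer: -9500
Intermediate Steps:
p = -40
(p - 55)*100 = (-40 - 55)*100 = -95*100 = -9500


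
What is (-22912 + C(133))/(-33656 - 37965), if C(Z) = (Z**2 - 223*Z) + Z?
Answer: 3159/6511 ≈ 0.48518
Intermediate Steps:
C(Z) = Z**2 - 222*Z
(-22912 + C(133))/(-33656 - 37965) = (-22912 + 133*(-222 + 133))/(-33656 - 37965) = (-22912 + 133*(-89))/(-71621) = (-22912 - 11837)*(-1/71621) = -34749*(-1/71621) = 3159/6511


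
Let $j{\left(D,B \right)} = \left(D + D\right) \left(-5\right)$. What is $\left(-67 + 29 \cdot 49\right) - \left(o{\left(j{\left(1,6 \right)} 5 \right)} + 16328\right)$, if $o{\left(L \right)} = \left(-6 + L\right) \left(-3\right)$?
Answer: $-15142$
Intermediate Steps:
$j{\left(D,B \right)} = - 10 D$ ($j{\left(D,B \right)} = 2 D \left(-5\right) = - 10 D$)
$o{\left(L \right)} = 18 - 3 L$
$\left(-67 + 29 \cdot 49\right) - \left(o{\left(j{\left(1,6 \right)} 5 \right)} + 16328\right) = \left(-67 + 29 \cdot 49\right) - \left(\left(18 - 3 \left(-10\right) 1 \cdot 5\right) + 16328\right) = \left(-67 + 1421\right) - \left(\left(18 - 3 \left(\left(-10\right) 5\right)\right) + 16328\right) = 1354 - \left(\left(18 - -150\right) + 16328\right) = 1354 - \left(\left(18 + 150\right) + 16328\right) = 1354 - \left(168 + 16328\right) = 1354 - 16496 = -15142$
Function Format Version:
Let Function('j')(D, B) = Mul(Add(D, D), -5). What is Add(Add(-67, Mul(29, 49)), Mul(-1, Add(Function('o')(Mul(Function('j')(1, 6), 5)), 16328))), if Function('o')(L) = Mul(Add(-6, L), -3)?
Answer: -15142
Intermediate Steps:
Function('j')(D, B) = Mul(-10, D) (Function('j')(D, B) = Mul(Mul(2, D), -5) = Mul(-10, D))
Function('o')(L) = Add(18, Mul(-3, L))
Add(Add(-67, Mul(29, 49)), Mul(-1, Add(Function('o')(Mul(Function('j')(1, 6), 5)), 16328))) = Add(Add(-67, Mul(29, 49)), Mul(-1, Add(Add(18, Mul(-3, Mul(Mul(-10, 1), 5))), 16328))) = Add(Add(-67, 1421), Mul(-1, Add(Add(18, Mul(-3, Mul(-10, 5))), 16328))) = Add(1354, Mul(-1, Add(Add(18, Mul(-3, -50)), 16328))) = Add(1354, Mul(-1, Add(Add(18, 150), 16328))) = Add(1354, Mul(-1, Add(168, 16328))) = Add(1354, Mul(-1, 16496)) = Add(1354, -16496) = -15142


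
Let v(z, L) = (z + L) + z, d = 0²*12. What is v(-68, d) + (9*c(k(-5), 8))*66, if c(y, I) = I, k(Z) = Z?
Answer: 4616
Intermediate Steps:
d = 0 (d = 0*12 = 0)
v(z, L) = L + 2*z (v(z, L) = (L + z) + z = L + 2*z)
v(-68, d) + (9*c(k(-5), 8))*66 = (0 + 2*(-68)) + (9*8)*66 = (0 - 136) + 72*66 = -136 + 4752 = 4616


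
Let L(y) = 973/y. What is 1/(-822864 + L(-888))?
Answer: -888/730704205 ≈ -1.2153e-6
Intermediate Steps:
1/(-822864 + L(-888)) = 1/(-822864 + 973/(-888)) = 1/(-822864 + 973*(-1/888)) = 1/(-822864 - 973/888) = 1/(-730704205/888) = -888/730704205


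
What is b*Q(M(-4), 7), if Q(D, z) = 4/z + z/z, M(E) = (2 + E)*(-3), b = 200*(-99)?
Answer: -217800/7 ≈ -31114.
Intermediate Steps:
b = -19800
M(E) = -6 - 3*E
Q(D, z) = 1 + 4/z (Q(D, z) = 4/z + 1 = 1 + 4/z)
b*Q(M(-4), 7) = -19800*(4 + 7)/7 = -19800*11/7 = -217800/7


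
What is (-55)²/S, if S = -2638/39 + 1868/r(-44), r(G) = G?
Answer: -1297725/47231 ≈ -27.476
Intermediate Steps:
S = -47231/429 (S = -2638/39 + 1868/(-44) = -2638*1/39 + 1868*(-1/44) = -2638/39 - 467/11 = -47231/429 ≈ -110.10)
(-55)²/S = (-55)²/(-47231/429) = 3025*(-429/47231) = -1297725/47231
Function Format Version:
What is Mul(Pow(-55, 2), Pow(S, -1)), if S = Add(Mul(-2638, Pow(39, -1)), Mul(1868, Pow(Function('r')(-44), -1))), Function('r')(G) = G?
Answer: Rational(-1297725, 47231) ≈ -27.476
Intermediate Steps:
S = Rational(-47231, 429) (S = Add(Mul(-2638, Pow(39, -1)), Mul(1868, Pow(-44, -1))) = Add(Mul(-2638, Rational(1, 39)), Mul(1868, Rational(-1, 44))) = Add(Rational(-2638, 39), Rational(-467, 11)) = Rational(-47231, 429) ≈ -110.10)
Mul(Pow(-55, 2), Pow(S, -1)) = Mul(Pow(-55, 2), Pow(Rational(-47231, 429), -1)) = Mul(3025, Rational(-429, 47231)) = Rational(-1297725, 47231)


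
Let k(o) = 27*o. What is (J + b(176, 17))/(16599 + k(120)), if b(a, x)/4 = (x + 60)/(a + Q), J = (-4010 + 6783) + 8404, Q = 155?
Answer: 3699895/6566709 ≈ 0.56343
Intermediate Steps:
J = 11177 (J = 2773 + 8404 = 11177)
b(a, x) = 4*(60 + x)/(155 + a) (b(a, x) = 4*((x + 60)/(a + 155)) = 4*((60 + x)/(155 + a)) = 4*(60 + x)/(155 + a))
(J + b(176, 17))/(16599 + k(120)) = (11177 + 4*(60 + 17)/(155 + 176))/(16599 + 27*120) = (11177 + 4*77/331)/(16599 + 3240) = (11177 + 4*(1/331)*77)/19839 = (11177 + 308/331)*(1/19839) = (3699895/331)*(1/19839) = 3699895/6566709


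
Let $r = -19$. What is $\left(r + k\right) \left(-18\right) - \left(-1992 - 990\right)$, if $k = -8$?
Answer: $3468$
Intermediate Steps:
$\left(r + k\right) \left(-18\right) - \left(-1992 - 990\right) = \left(-19 - 8\right) \left(-18\right) - \left(-1992 - 990\right) = \left(-27\right) \left(-18\right) - \left(-1992 - 990\right) = 486 - -2982 = 486 + 2982 = 3468$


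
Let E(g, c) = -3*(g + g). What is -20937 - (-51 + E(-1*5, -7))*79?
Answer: -19278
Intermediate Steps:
E(g, c) = -6*g
-20937 - (-51 + E(-1*5, -7))*79 = -20937 - (-51 - (-6)*5)*79 = -20937 - (-51 - 6*(-5))*79 = -20937 - (-51 + 30)*79 = -20937 - (-21)*79 = -20937 - 1*(-1659) = -20937 + 1659 = -19278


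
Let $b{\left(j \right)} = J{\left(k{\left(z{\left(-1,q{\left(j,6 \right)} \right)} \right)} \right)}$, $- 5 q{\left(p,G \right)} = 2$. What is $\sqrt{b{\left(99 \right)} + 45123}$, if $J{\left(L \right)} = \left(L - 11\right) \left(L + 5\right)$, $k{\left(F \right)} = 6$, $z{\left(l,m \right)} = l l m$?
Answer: $2 \sqrt{11267} \approx 212.29$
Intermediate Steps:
$q{\left(p,G \right)} = - \frac{2}{5}$ ($q{\left(p,G \right)} = \left(- \frac{1}{5}\right) 2 = - \frac{2}{5}$)
$z{\left(l,m \right)} = m l^{2}$ ($z{\left(l,m \right)} = l^{2} m = m l^{2}$)
$J{\left(L \right)} = \left(-11 + L\right) \left(5 + L\right)$
$b{\left(j \right)} = -55$ ($b{\left(j \right)} = -55 + 6^{2} - 36 = -55 + 36 - 36 = -55$)
$\sqrt{b{\left(99 \right)} + 45123} = \sqrt{-55 + 45123} = \sqrt{45068} = 2 \sqrt{11267}$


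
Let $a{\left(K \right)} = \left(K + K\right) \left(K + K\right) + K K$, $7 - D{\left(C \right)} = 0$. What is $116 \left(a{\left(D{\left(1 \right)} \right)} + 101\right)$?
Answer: $40136$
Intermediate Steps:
$D{\left(C \right)} = 7$ ($D{\left(C \right)} = 7 - 0 = 7 + 0 = 7$)
$a{\left(K \right)} = 5 K^{2}$ ($a{\left(K \right)} = 2 K 2 K + K^{2} = 4 K^{2} + K^{2} = 5 K^{2}$)
$116 \left(a{\left(D{\left(1 \right)} \right)} + 101\right) = 116 \left(5 \cdot 7^{2} + 101\right) = 116 \left(5 \cdot 49 + 101\right) = 116 \left(245 + 101\right) = 116 \cdot 346 = 40136$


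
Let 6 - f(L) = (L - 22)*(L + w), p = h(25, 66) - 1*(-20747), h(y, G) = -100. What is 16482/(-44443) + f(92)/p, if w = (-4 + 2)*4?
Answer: -54669276/83419511 ≈ -0.65535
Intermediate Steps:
w = -8 (w = -2*4 = -8)
p = 20647 (p = -100 - 1*(-20747) = -100 + 20747 = 20647)
f(L) = 6 - (-22 + L)*(-8 + L) (f(L) = 6 - (L - 22)*(L - 8) = 6 - (-22 + L)*(-8 + L))
16482/(-44443) + f(92)/p = 16482/(-44443) + (-170 - 1*92² + 30*92)/20647 = 16482*(-1/44443) + (-170 - 1*8464 + 2760)*(1/20647) = -16482/44443 + (-170 - 8464 + 2760)*(1/20647) = -16482/44443 - 5874*1/20647 = -16482/44443 - 534/1877 = -54669276/83419511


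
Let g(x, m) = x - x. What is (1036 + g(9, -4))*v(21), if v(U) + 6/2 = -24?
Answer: -27972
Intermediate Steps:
g(x, m) = 0
v(U) = -27 (v(U) = -3 - 24 = -27)
(1036 + g(9, -4))*v(21) = (1036 + 0)*(-27) = 1036*(-27) = -27972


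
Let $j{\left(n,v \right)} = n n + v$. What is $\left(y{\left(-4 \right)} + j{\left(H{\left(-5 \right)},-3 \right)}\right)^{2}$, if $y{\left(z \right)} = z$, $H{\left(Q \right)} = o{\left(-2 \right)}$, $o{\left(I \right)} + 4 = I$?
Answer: $841$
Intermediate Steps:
$o{\left(I \right)} = -4 + I$
$H{\left(Q \right)} = -6$ ($H{\left(Q \right)} = -4 - 2 = -6$)
$j{\left(n,v \right)} = v + n^{2}$ ($j{\left(n,v \right)} = n^{2} + v = v + n^{2}$)
$\left(y{\left(-4 \right)} + j{\left(H{\left(-5 \right)},-3 \right)}\right)^{2} = \left(-4 - \left(3 - \left(-6\right)^{2}\right)\right)^{2} = \left(-4 + \left(-3 + 36\right)\right)^{2} = \left(-4 + 33\right)^{2} = 29^{2} = 841$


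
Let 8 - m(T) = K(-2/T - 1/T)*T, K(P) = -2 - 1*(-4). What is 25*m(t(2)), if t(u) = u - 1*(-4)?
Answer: -100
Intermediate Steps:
t(u) = 4 + u (t(u) = u + 4 = 4 + u)
K(P) = 2 (K(P) = -2 + 4 = 2)
m(T) = 8 - 2*T
25*m(t(2)) = 25*(8 - 2*(4 + 2)) = 25*(8 - 2*6) = 25*(8 - 12) = 25*(-4) = -100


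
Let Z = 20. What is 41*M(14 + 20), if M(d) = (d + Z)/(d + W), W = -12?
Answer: 1107/11 ≈ 100.64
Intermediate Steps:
M(d) = (20 + d)/(-12 + d) (M(d) = (d + 20)/(d - 12) = (20 + d)/(-12 + d))
41*M(14 + 20) = 41*((20 + (14 + 20))/(-12 + (14 + 20))) = 41*((20 + 34)/(-12 + 34)) = 41*(54/22) = 41*((1/22)*54) = 41*(27/11) = 1107/11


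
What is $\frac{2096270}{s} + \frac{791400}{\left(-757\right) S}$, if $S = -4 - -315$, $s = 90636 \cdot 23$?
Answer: $- \frac{578128020955}{245388858078} \approx -2.356$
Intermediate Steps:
$s = 2084628$
$S = 311$ ($S = -4 + 315 = 311$)
$\frac{2096270}{s} + \frac{791400}{\left(-757\right) S} = \frac{2096270}{2084628} + \frac{791400}{\left(-757\right) 311} = 2096270 \cdot \frac{1}{2084628} + \frac{791400}{-235427} = \frac{1048135}{1042314} + 791400 \left(- \frac{1}{235427}\right) = \frac{1048135}{1042314} - \frac{791400}{235427} = - \frac{578128020955}{245388858078}$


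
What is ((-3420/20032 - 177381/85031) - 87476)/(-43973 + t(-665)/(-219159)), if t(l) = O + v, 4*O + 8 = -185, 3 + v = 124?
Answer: 2721321058345391853/1367935944056792876 ≈ 1.9894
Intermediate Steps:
v = 121 (v = -3 + 124 = 121)
O = -193/4 (O = -2 + (1/4)*(-185) = -2 - 185/4 = -193/4 ≈ -48.250)
t(l) = 291/4 (t(l) = -193/4 + 121 = 291/4)
((-3420/20032 - 177381/85031) - 87476)/(-43973 + t(-665)/(-219159)) = ((-3420/20032 - 177381/85031) - 87476)/(-43973 + (291/4)/(-219159)) = ((-3420*1/20032 - 177381*1/85031) - 87476)/(-43973 + (291/4)*(-1/219159)) = ((-855/5008 - 177381/85031) - 87476)/(-43973 - 97/292212) = (-961025553/425835248 - 87476)/(-12849438373/292212) = -37251325179601/425835248*(-292212/12849438373) = 2721321058345391853/1367935944056792876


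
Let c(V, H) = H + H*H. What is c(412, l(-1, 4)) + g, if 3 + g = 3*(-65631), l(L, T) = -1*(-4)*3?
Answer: -196740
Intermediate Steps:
l(L, T) = 12 (l(L, T) = 4*3 = 12)
g = -196896 (g = -3 + 3*(-65631) = -3 - 196893 = -196896)
c(V, H) = H + H²
c(412, l(-1, 4)) + g = 12*(1 + 12) - 196896 = 12*13 - 196896 = 156 - 196896 = -196740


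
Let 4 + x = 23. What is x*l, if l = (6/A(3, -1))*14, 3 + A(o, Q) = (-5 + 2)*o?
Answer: -133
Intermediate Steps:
A(o, Q) = -3 - 3*o (A(o, Q) = -3 + (-5 + 2)*o = -3 - 3*o)
x = 19 (x = -4 + 23 = 19)
l = -7 (l = (6/(-3 - 3*3))*14 = (6/(-3 - 9))*14 = (6/(-12))*14 = (6*(-1/12))*14 = -½*14 = -7)
x*l = 19*(-7) = -133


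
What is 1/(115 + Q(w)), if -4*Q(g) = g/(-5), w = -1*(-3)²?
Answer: 20/2291 ≈ 0.0087298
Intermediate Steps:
w = -9 (w = -1*9 = -9)
Q(g) = g/20 (Q(g) = -g/(4*(-5)) = -g*(-1)/(4*5) = -(-1)*g/20 = g/20)
1/(115 + Q(w)) = 1/(115 + (1/20)*(-9)) = 1/(115 - 9/20) = 1/(2291/20) = 20/2291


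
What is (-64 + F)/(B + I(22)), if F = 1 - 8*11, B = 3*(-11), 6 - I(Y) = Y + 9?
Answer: 151/58 ≈ 2.6034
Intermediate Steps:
I(Y) = -3 - Y (I(Y) = 6 - (Y + 9) = 6 - (9 + Y) = 6 + (-9 - Y) = -3 - Y)
B = -33
F = -87 (F = 1 - 88 = -87)
(-64 + F)/(B + I(22)) = (-64 - 87)/(-33 + (-3 - 1*22)) = -151/(-33 + (-3 - 22)) = -151/(-33 - 25) = -151/(-58) = -151*(-1/58) = 151/58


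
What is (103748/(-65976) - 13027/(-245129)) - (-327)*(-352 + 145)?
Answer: -273683446358749/4043157726 ≈ -67691.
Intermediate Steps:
(103748/(-65976) - 13027/(-245129)) - (-327)*(-352 + 145) = (103748*(-1/65976) - 13027*(-1/245129)) - (-327)*(-207) = (-25937/16494 + 13027/245129) - 1*67689 = -6143043535/4043157726 - 67689 = -273683446358749/4043157726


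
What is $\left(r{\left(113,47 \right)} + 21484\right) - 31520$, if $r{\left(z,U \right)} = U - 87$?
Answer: $-10076$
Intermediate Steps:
$r{\left(z,U \right)} = -87 + U$
$\left(r{\left(113,47 \right)} + 21484\right) - 31520 = \left(\left(-87 + 47\right) + 21484\right) - 31520 = \left(-40 + 21484\right) - 31520 = 21444 - 31520 = -10076$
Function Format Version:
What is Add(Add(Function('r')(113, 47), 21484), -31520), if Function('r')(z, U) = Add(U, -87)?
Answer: -10076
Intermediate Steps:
Function('r')(z, U) = Add(-87, U)
Add(Add(Function('r')(113, 47), 21484), -31520) = Add(Add(Add(-87, 47), 21484), -31520) = Add(Add(-40, 21484), -31520) = Add(21444, -31520) = -10076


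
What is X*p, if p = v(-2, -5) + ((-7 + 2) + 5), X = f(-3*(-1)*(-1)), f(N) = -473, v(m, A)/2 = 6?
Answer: -5676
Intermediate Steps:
v(m, A) = 12 (v(m, A) = 2*6 = 12)
X = -473
p = 12 (p = 12 + ((-7 + 2) + 5) = 12 + (-5 + 5) = 12 + 0 = 12)
X*p = -473*12 = -5676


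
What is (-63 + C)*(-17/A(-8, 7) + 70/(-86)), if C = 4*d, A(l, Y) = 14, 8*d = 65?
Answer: 74481/1204 ≈ 61.861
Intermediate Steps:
d = 65/8 (d = (1/8)*65 = 65/8 ≈ 8.1250)
C = 65/2 (C = 4*(65/8) = 65/2 ≈ 32.500)
(-63 + C)*(-17/A(-8, 7) + 70/(-86)) = (-63 + 65/2)*(-17/14 + 70/(-86)) = -61*(-17*1/14 + 70*(-1/86))/2 = -61*(-17/14 - 35/43)/2 = -61/2*(-1221/602) = 74481/1204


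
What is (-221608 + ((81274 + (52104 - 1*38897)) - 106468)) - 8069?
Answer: -241664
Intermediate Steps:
(-221608 + ((81274 + (52104 - 1*38897)) - 106468)) - 8069 = (-221608 + ((81274 + (52104 - 38897)) - 106468)) - 8069 = (-221608 + ((81274 + 13207) - 106468)) - 8069 = (-221608 + (94481 - 106468)) - 8069 = (-221608 - 11987) - 8069 = -233595 - 8069 = -241664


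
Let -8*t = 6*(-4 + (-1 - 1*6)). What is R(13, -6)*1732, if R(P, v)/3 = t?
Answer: 42867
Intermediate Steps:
t = 33/4 (t = -3*(-4 + (-1 - 1*6))/4 = -3*(-4 + (-1 - 6))/4 = -3*(-4 - 7)/4 = -3*(-11)/4 = -⅛*(-66) = 33/4 ≈ 8.2500)
R(P, v) = 99/4 (R(P, v) = 3*(33/4) = 99/4)
R(13, -6)*1732 = (99/4)*1732 = 42867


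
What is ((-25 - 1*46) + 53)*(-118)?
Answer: 2124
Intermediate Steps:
((-25 - 1*46) + 53)*(-118) = ((-25 - 46) + 53)*(-118) = (-71 + 53)*(-118) = -18*(-118) = 2124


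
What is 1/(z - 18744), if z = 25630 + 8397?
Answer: 1/15283 ≈ 6.5432e-5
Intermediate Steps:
z = 34027
1/(z - 18744) = 1/(34027 - 18744) = 1/15283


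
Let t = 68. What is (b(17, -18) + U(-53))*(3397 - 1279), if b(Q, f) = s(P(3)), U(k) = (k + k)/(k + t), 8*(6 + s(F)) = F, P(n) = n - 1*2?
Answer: -548209/20 ≈ -27410.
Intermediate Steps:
P(n) = -2 + n (P(n) = n - 2 = -2 + n)
s(F) = -6 + F/8
U(k) = 2*k/(68 + k) (U(k) = (k + k)/(k + 68) = (2*k)/(68 + k) = 2*k/(68 + k))
b(Q, f) = -47/8 (b(Q, f) = -6 + (-2 + 3)/8 = -6 + (⅛)*1 = -6 + ⅛ = -47/8)
(b(17, -18) + U(-53))*(3397 - 1279) = (-47/8 + 2*(-53)/(68 - 53))*(3397 - 1279) = (-47/8 + 2*(-53)/15)*2118 = (-47/8 + 2*(-53)*(1/15))*2118 = (-47/8 - 106/15)*2118 = -1553/120*2118 = -548209/20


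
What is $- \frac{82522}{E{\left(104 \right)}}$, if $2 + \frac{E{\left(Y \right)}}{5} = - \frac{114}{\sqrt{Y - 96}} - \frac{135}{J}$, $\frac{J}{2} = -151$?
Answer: $- \frac{11688251036}{739704685} + \frac{214500589908 \sqrt{2}}{739704685} \approx 394.29$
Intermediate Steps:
$J = -302$ ($J = 2 \left(-151\right) = -302$)
$E{\left(Y \right)} = - \frac{2345}{302} - \frac{570}{\sqrt{-96 + Y}}$ ($E{\left(Y \right)} = -10 + 5 \left(- \frac{114}{\sqrt{Y - 96}} - \frac{135}{-302}\right) = -10 + 5 \left(- \frac{114}{\sqrt{-96 + Y}} - - \frac{135}{302}\right) = -10 + 5 \left(- \frac{114}{\sqrt{-96 + Y}} + \frac{135}{302}\right) = -10 + 5 \left(\frac{135}{302} - \frac{114}{\sqrt{-96 + Y}}\right) = -10 + \left(\frac{675}{302} - \frac{570}{\sqrt{-96 + Y}}\right) = - \frac{2345}{302} - \frac{570}{\sqrt{-96 + Y}}$)
$- \frac{82522}{E{\left(104 \right)}} = - \frac{82522}{- \frac{2345}{302} - \frac{570}{\sqrt{-96 + 104}}} = - \frac{82522}{- \frac{2345}{302} - \frac{570}{2 \sqrt{2}}} = - \frac{82522}{- \frac{2345}{302} - 570 \frac{\sqrt{2}}{4}} = - \frac{82522}{- \frac{2345}{302} - \frac{285 \sqrt{2}}{2}}$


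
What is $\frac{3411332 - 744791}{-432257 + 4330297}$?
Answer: $\frac{2666541}{3898040} \approx 0.68407$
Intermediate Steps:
$\frac{3411332 - 744791}{-432257 + 4330297} = \frac{3411332 - 744791}{3898040} = \left(3411332 - 744791\right) \frac{1}{3898040} = 2666541 \cdot \frac{1}{3898040} = \frac{2666541}{3898040}$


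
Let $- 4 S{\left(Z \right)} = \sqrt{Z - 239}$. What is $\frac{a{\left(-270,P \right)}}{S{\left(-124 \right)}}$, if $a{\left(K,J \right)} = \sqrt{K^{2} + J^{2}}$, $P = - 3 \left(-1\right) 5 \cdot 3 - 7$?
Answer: $\frac{8 i \sqrt{55758}}{33} \approx 57.244 i$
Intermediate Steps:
$S{\left(Z \right)} = - \frac{\sqrt{-239 + Z}}{4}$ ($S{\left(Z \right)} = - \frac{\sqrt{Z - 239}}{4} = - \frac{\sqrt{-239 + Z}}{4}$)
$P = 38$ ($P = - 3 \left(\left(-5\right) 3\right) - 7 = \left(-3\right) \left(-15\right) - 7 = 45 - 7 = 38$)
$a{\left(K,J \right)} = \sqrt{J^{2} + K^{2}}$
$\frac{a{\left(-270,P \right)}}{S{\left(-124 \right)}} = \frac{\sqrt{38^{2} + \left(-270\right)^{2}}}{\left(- \frac{1}{4}\right) \sqrt{-239 - 124}} = \frac{\sqrt{1444 + 72900}}{\left(- \frac{1}{4}\right) \sqrt{-363}} = \frac{\sqrt{74344}}{\left(- \frac{1}{4}\right) 11 i \sqrt{3}} = \frac{2 \sqrt{18586}}{\left(- \frac{11}{4}\right) i \sqrt{3}} = 2 \sqrt{18586} \frac{4 i \sqrt{3}}{33} = \frac{8 i \sqrt{55758}}{33}$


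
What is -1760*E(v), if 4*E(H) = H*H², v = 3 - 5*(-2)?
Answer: -966680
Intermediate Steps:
v = 13 (v = 3 + 10 = 13)
E(H) = H³/4 (E(H) = (H*H²)/4 = H³/4)
-1760*E(v) = -440*13³ = -440*2197 = -1760*2197/4 = -966680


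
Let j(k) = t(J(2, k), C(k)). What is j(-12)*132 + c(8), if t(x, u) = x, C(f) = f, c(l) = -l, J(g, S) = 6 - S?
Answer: 2368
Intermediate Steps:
j(k) = 6 - k
j(-12)*132 + c(8) = (6 - 1*(-12))*132 - 1*8 = (6 + 12)*132 - 8 = 18*132 - 8 = 2376 - 8 = 2368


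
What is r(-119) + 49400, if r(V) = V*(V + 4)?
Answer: 63085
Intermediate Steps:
r(V) = V*(4 + V)
r(-119) + 49400 = -119*(4 - 119) + 49400 = -119*(-115) + 49400 = 13685 + 49400 = 63085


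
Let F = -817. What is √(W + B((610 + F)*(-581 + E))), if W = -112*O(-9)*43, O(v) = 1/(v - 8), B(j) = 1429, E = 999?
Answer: √494853/17 ≈ 41.380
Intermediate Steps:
O(v) = 1/(-8 + v)
W = 4816/17 (W = -112/(-8 - 9)*43 = -112/(-17)*43 = -112*(-1/17)*43 = (112/17)*43 = 4816/17 ≈ 283.29)
√(W + B((610 + F)*(-581 + E))) = √(4816/17 + 1429) = √(29109/17) = √494853/17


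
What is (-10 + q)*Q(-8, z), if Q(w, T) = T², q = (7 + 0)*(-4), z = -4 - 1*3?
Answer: -1862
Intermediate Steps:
z = -7 (z = -4 - 3 = -7)
q = -28 (q = 7*(-4) = -28)
(-10 + q)*Q(-8, z) = (-10 - 28)*(-7)² = -38*49 = -1862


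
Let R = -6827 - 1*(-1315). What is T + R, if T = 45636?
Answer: 40124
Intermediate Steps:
R = -5512 (R = -6827 + 1315 = -5512)
T + R = 45636 - 5512 = 40124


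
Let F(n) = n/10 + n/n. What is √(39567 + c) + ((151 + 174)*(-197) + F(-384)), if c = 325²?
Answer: -320312/5 + 2*√36298 ≈ -63681.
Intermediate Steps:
F(n) = 1 + n/10 (F(n) = n*(⅒) + 1 = n/10 + 1 = 1 + n/10)
c = 105625
√(39567 + c) + ((151 + 174)*(-197) + F(-384)) = √(39567 + 105625) + ((151 + 174)*(-197) + (1 + (⅒)*(-384))) = √145192 + (325*(-197) + (1 - 192/5)) = 2*√36298 + (-64025 - 187/5) = 2*√36298 - 320312/5 = -320312/5 + 2*√36298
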